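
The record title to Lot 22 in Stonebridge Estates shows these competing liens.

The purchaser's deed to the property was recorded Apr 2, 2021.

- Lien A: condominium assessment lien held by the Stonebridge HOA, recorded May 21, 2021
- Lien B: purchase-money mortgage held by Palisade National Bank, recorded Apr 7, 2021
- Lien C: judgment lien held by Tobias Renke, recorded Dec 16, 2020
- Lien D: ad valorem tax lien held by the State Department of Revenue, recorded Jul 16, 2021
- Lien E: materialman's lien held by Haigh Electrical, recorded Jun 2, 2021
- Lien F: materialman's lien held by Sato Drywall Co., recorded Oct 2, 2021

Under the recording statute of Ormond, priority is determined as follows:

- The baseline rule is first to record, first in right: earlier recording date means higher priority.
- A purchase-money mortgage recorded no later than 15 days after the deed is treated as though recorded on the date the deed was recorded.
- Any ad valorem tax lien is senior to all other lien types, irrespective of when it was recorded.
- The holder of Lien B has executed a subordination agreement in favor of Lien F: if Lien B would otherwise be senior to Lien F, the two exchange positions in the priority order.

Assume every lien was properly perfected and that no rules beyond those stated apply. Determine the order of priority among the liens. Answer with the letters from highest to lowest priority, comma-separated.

Adjusting effective dates: B relates back to the deed date Apr 2, 2021.
D is an ad valorem tax lien, so it outranks all other liens regardless of date.
Ordering the rest by effective date: C (Dec 16, 2020), B (Apr 2, 2021), A (May 21, 2021), E (Jun 2, 2021), F (Oct 2, 2021).
B is senior to F before the subordination, so the two trade places.

D, C, F, A, E, B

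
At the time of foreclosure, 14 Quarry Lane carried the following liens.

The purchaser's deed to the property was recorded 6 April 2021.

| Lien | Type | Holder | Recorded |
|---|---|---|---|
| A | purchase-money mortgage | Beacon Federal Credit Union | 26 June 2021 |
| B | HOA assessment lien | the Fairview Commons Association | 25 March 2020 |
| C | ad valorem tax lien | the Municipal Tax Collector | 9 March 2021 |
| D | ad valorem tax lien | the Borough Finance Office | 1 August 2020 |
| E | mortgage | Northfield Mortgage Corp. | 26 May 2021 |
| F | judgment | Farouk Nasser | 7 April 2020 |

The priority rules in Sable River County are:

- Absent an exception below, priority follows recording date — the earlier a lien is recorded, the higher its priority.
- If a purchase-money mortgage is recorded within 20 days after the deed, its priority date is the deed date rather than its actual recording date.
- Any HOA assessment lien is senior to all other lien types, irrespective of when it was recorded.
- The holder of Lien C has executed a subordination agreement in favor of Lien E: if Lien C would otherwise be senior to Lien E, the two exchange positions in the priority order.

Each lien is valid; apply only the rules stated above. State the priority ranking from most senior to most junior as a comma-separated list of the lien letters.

B, F, D, E, C, A

First, effective dates: A missed the 20-day window (81 days after the deed), so its recording date stands.
As an HOA assessment lien, B is senior to every other lien.
Ordering the rest by effective date: F (7 April 2020), D (1 August 2020), C (9 March 2021), E (26 May 2021), A (26 June 2021).
The subordination applies — C was senior to E — so C and E swap.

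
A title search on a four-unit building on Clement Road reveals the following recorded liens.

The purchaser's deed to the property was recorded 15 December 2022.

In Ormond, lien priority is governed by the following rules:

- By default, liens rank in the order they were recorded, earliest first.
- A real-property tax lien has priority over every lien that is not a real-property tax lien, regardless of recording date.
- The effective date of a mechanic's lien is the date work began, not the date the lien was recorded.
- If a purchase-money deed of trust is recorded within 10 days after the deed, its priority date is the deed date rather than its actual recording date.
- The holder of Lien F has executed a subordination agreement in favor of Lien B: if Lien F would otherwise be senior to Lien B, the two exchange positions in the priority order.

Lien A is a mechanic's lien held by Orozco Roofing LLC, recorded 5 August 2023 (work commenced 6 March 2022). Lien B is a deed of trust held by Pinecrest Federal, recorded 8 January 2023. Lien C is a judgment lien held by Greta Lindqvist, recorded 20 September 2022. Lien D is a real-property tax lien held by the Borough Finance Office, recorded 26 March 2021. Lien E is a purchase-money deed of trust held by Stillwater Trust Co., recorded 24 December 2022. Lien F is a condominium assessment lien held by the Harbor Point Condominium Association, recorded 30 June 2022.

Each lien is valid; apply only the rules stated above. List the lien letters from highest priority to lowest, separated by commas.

Adjusting effective dates: A relates back to 6 March 2022 (work commenced); E's effective date is the deed date, 15 December 2022.
D is a real-property tax lien and takes priority over every other lien.
The other liens, earliest effective date first: A (6 March 2022), F (30 June 2022), C (20 September 2022), E (15 December 2022), B (8 January 2023).
F would otherwise be senior to B, so under the subordination agreement F and B exchange positions.

D, A, B, C, E, F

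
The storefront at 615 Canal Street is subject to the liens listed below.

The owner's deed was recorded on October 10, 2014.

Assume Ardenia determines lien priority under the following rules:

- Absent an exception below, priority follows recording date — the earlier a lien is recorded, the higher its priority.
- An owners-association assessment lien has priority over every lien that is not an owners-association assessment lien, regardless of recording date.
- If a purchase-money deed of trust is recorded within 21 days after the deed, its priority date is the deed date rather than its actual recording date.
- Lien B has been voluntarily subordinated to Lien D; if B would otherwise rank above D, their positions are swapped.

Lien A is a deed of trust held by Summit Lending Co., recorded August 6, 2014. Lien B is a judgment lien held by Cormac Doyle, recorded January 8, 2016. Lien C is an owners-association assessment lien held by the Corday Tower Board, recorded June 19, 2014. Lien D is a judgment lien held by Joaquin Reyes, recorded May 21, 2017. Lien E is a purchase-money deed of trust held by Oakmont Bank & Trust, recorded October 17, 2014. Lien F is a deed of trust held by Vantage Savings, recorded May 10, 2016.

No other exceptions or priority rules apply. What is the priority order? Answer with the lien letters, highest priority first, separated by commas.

C, A, E, D, F, B

Adjusting effective dates: E's effective date is the deed date, October 10, 2014.
C is an owners-association assessment lien and takes priority over every other lien.
Among the remaining liens, by effective date: A (August 6, 2014), E (October 10, 2014), B (January 8, 2016), F (May 10, 2016), D (May 21, 2017).
Because B would otherwise rank above D, the subordination swaps them.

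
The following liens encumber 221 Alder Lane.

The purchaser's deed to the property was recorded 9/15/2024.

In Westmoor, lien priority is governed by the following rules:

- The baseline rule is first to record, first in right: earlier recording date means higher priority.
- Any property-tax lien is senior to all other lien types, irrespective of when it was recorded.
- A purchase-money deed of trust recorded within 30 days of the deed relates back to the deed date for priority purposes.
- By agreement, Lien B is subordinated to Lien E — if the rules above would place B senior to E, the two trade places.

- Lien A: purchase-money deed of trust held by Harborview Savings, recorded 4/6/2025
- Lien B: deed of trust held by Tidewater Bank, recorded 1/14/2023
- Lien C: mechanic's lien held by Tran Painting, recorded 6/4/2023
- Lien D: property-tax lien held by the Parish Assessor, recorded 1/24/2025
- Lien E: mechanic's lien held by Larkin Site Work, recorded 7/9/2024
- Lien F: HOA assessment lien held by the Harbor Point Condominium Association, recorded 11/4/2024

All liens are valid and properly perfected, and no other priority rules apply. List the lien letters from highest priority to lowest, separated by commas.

D, E, C, B, F, A

First, effective dates: A was recorded 203 days after the deed — beyond 30 days — so no relation-back applies.
As a property-tax lien, D is senior to every other lien.
The other liens, earliest effective date first: B (1/14/2023), C (6/4/2023), E (7/9/2024), F (11/4/2024), A (4/6/2025).
Because B would otherwise rank above E, the subordination swaps them.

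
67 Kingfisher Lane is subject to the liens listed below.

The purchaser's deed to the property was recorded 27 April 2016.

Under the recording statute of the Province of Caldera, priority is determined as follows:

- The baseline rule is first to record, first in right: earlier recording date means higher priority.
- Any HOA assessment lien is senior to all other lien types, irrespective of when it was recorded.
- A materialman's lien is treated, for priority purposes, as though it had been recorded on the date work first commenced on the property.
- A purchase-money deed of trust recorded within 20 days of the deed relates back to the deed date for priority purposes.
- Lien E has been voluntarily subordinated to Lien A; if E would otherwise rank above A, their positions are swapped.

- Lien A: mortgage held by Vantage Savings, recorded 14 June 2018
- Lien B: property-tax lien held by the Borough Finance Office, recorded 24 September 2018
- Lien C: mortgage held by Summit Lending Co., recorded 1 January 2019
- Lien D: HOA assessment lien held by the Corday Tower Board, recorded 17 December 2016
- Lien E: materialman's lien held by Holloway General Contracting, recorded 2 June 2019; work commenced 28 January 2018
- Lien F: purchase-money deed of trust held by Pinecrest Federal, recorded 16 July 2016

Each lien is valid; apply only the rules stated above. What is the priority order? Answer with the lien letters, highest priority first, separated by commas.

D, F, A, E, B, C

First, effective dates: E is treated as recorded 28 January 2018, the work-commencement date; F missed the 20-day window (80 days after the deed), so its recording date stands.
D is an HOA assessment lien and takes priority over every other lien.
Among the remaining liens, by effective date: F (16 July 2016), E (28 January 2018), A (14 June 2018), B (24 September 2018), C (1 January 2019).
Because E would otherwise rank above A, the subordination swaps them.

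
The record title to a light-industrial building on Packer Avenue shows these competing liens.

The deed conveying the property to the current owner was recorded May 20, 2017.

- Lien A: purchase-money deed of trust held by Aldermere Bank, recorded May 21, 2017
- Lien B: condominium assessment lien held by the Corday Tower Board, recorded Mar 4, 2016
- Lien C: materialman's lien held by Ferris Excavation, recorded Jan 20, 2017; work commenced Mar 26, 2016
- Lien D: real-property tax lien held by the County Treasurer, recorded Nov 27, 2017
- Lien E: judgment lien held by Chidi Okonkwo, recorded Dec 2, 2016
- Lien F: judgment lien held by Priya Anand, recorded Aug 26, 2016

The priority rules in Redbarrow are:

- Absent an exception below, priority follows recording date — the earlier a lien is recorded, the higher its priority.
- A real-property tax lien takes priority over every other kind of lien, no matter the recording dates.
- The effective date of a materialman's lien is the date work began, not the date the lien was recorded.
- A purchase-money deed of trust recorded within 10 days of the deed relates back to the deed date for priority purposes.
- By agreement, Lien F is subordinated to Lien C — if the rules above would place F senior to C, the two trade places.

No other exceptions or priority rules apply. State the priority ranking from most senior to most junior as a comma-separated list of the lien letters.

D, B, C, F, E, A

Effective dates after the stated exceptions: A's effective date is the deed date, May 20, 2017; C relates back to Mar 26, 2016 (work commenced).
D is a real-property tax lien, so it outranks all other liens regardless of date.
The other liens, earliest effective date first: B (Mar 4, 2016), C (Mar 26, 2016), F (Aug 26, 2016), E (Dec 2, 2016), A (May 20, 2017).
F is already junior to C, so the subordination agreement changes nothing.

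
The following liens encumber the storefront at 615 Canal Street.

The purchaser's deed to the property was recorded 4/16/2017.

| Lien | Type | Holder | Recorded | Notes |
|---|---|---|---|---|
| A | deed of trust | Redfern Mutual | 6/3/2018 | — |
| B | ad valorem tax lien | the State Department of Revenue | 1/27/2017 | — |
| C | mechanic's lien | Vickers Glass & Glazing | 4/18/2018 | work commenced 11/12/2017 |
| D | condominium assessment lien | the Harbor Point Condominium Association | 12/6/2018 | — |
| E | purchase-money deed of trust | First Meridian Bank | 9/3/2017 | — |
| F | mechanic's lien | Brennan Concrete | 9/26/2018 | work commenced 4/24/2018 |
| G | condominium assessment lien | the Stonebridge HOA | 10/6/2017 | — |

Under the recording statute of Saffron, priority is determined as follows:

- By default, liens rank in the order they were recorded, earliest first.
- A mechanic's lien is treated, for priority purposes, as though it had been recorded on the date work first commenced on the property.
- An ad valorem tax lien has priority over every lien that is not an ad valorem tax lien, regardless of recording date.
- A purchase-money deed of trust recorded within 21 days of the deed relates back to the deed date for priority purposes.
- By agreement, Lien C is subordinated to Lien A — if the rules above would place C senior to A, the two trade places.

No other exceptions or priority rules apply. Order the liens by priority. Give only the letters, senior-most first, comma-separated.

Effective dates after the stated exceptions: C's effective date is 11/12/2017, when work began; E was recorded 140 days after the deed, outside the 21-day window, so it keeps its recording date; F's effective date is 4/24/2018, when work began.
B is an ad valorem tax lien and takes priority over every other lien.
Among the remaining liens, by effective date: E (9/3/2017), G (10/6/2017), C (11/12/2017), F (4/24/2018), A (6/3/2018), D (12/6/2018).
C would otherwise be senior to A, so under the subordination agreement C and A exchange positions.

B, E, G, A, F, C, D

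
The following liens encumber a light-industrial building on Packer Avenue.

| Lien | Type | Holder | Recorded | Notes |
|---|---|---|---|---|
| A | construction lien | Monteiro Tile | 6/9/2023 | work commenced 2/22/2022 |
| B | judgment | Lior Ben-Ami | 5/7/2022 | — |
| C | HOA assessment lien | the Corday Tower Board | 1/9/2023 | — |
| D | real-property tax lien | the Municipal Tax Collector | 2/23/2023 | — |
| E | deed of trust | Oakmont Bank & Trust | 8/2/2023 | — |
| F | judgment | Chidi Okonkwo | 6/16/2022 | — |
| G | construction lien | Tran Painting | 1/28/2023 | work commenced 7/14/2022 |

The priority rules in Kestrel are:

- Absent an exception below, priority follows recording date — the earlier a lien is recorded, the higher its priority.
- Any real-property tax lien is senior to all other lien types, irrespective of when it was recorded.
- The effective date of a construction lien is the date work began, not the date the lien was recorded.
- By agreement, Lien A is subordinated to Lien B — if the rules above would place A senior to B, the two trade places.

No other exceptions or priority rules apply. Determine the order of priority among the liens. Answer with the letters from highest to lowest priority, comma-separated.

D, B, A, F, G, C, E

Adjusting effective dates: A is treated as recorded 2/22/2022, the work-commencement date; G's effective date is 7/14/2022, when work began.
D is a real-property tax lien, so it outranks all other liens regardless of date.
Ordering the rest by effective date: A (2/22/2022), B (5/7/2022), F (6/16/2022), G (7/14/2022), C (1/9/2023), E (8/2/2023).
Because A would otherwise rank above B, the subordination swaps them.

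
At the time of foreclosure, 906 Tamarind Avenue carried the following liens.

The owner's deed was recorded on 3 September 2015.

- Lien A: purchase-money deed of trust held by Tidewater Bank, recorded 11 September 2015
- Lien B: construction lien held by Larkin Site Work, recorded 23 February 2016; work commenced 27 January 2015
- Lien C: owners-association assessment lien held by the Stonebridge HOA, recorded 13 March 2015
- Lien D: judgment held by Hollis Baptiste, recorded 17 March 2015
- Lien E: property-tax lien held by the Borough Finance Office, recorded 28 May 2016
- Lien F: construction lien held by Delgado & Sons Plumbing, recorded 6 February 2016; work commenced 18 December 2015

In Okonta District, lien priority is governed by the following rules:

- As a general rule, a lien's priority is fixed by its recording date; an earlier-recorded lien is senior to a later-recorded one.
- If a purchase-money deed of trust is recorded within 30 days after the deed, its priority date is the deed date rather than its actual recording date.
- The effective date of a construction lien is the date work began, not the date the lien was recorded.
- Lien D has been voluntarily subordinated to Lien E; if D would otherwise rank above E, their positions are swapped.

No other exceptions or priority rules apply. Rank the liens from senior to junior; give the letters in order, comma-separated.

B, C, E, A, F, D

Effective dates: A was recorded within the 30-day window, so its effective date is the deed date 3 September 2015; B relates back to 27 January 2015 (work commenced); F is treated as recorded 18 December 2015, the work-commencement date.
Ordering by effective date: B (27 January 2015), C (13 March 2015), D (17 March 2015), A (3 September 2015), F (18 December 2015), E (28 May 2016).
D is senior to E before the subordination, so the two trade places.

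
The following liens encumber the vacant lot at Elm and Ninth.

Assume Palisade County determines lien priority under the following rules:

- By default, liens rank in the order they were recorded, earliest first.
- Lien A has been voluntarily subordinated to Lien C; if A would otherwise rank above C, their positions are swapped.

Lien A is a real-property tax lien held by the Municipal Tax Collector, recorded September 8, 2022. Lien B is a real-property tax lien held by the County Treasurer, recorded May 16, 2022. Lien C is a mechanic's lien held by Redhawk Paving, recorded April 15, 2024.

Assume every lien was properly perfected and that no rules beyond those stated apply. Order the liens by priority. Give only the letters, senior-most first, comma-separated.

B, C, A

By effective date, earliest first: B (May 16, 2022), A (September 8, 2022), C (April 15, 2024).
A is senior to C before the subordination, so the two trade places.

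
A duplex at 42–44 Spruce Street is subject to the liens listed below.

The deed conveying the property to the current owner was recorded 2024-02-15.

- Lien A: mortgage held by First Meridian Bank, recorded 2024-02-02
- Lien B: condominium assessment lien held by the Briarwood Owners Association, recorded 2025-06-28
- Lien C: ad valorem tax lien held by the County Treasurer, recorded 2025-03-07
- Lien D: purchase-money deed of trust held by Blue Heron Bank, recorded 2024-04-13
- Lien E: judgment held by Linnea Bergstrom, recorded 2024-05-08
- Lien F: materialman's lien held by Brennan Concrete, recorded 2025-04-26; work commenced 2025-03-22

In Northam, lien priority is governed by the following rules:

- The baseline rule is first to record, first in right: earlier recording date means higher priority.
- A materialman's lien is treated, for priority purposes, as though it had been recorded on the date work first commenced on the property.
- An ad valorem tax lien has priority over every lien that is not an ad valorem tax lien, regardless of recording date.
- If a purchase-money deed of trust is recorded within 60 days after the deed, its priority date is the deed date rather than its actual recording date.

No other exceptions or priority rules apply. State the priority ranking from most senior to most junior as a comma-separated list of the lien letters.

Effective dates: D relates back to the deed date 2024-02-15; F is treated as recorded 2025-03-22, the work-commencement date.
As an ad valorem tax lien, C is senior to every other lien.
Among the remaining liens, by effective date: A (2024-02-02), D (2024-02-15), E (2024-05-08), F (2025-03-22), B (2025-06-28).

C, A, D, E, F, B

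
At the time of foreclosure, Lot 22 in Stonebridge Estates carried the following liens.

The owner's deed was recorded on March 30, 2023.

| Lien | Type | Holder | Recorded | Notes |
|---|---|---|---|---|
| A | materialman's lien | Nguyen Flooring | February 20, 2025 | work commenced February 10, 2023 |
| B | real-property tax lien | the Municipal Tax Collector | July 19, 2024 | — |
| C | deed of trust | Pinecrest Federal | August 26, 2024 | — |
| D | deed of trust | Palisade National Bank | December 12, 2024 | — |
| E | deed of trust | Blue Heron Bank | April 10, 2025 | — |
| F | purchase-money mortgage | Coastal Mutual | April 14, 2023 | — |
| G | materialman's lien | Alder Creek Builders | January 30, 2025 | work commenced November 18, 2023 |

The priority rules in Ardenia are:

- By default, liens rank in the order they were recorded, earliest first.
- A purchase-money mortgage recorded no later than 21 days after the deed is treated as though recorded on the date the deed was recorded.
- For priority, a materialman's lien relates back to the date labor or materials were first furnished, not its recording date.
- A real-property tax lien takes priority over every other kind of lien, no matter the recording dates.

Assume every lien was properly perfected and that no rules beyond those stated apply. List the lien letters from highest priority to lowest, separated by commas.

Effective dates after the stated exceptions: A is treated as recorded February 10, 2023, the work-commencement date; F was recorded within the 21-day window, so its effective date is the deed date March 30, 2023; G's effective date is November 18, 2023, when work began.
As a real-property tax lien, B is senior to every other lien.
Among the remaining liens, by effective date: A (February 10, 2023), F (March 30, 2023), G (November 18, 2023), C (August 26, 2024), D (December 12, 2024), E (April 10, 2025).

B, A, F, G, C, D, E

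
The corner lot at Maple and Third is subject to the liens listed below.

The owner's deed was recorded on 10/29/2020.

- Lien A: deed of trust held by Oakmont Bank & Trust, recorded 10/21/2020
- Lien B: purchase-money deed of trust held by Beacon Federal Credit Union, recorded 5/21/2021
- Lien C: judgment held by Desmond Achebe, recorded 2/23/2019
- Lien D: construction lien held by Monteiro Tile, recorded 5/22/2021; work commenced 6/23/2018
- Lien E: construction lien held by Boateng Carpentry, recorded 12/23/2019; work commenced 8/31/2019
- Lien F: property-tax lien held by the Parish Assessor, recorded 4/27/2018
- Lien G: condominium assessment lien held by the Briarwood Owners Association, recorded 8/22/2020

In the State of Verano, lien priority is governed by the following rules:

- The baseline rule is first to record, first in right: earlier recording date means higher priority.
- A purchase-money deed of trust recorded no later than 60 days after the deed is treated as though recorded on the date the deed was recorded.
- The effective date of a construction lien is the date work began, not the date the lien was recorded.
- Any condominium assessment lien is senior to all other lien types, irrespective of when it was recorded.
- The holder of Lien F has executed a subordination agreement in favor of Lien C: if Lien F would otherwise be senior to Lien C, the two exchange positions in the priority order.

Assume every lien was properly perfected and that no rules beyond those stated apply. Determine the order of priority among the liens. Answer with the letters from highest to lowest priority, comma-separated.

Effective dates after the stated exceptions: B was recorded 204 days after the deed — beyond 60 days — so no relation-back applies; D's effective date is 6/23/2018, when work began; E's effective date is 8/31/2019, when work began.
G, as a condominium assessment lien, has superpriority and ranks first.
Ordering the rest by effective date: F (4/27/2018), D (6/23/2018), C (2/23/2019), E (8/31/2019), A (10/21/2020), B (5/21/2021).
The subordination applies — F was senior to C — so F and C swap.

G, C, D, F, E, A, B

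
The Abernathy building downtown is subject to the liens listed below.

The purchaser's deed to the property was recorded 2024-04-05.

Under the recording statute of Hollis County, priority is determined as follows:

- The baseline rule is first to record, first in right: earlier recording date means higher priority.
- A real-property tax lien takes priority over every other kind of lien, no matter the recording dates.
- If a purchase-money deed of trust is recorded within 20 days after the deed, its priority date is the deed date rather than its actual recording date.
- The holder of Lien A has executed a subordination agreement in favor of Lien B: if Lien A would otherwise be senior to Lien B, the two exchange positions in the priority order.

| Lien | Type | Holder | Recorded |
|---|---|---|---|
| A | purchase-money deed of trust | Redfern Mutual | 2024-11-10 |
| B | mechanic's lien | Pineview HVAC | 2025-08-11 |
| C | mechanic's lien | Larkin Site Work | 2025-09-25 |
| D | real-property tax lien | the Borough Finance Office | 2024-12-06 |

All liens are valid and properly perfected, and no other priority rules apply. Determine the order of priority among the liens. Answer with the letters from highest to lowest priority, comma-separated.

D, B, A, C

First, effective dates: A missed the 20-day window (219 days after the deed), so its recording date stands.
D is a real-property tax lien and takes priority over every other lien.
Among the remaining liens, by effective date: A (2024-11-10), B (2025-08-11), C (2025-09-25).
A is senior to B before the subordination, so the two trade places.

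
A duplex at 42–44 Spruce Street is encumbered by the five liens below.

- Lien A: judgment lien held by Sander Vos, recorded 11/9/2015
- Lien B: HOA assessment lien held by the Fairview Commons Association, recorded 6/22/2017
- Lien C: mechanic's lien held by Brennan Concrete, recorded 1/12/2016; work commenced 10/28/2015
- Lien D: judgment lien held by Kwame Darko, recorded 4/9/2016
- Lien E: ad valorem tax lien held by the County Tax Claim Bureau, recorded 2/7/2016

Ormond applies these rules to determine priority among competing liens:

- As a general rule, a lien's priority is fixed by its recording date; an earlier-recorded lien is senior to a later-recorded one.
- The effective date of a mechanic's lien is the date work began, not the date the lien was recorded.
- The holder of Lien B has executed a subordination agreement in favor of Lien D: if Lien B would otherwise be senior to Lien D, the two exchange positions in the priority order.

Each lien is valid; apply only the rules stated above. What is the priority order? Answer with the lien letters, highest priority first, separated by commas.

Adjusting effective dates: C's effective date is 10/28/2015, when work began.
By effective date: C (10/28/2015), A (11/9/2015), E (2/7/2016), D (4/9/2016), B (6/22/2017).
B is already junior to D, so the subordination agreement changes nothing.

C, A, E, D, B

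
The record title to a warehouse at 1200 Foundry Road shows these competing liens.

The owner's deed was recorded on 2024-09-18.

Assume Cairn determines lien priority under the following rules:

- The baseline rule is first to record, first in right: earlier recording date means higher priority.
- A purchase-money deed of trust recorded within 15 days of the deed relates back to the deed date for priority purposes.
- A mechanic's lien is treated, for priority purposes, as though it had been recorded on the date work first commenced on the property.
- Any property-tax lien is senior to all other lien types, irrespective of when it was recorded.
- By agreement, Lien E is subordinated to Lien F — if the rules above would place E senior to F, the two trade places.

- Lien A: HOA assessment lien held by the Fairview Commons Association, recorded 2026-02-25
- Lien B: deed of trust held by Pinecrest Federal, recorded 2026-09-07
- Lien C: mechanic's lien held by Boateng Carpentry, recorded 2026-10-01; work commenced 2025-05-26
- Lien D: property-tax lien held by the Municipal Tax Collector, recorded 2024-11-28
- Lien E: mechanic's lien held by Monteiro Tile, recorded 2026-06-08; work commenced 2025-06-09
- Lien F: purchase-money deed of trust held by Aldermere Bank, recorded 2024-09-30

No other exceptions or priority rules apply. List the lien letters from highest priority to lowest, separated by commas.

Effective dates: C relates back to 2025-05-26 (work commenced); E's effective date is 2025-06-09, when work began; F was recorded within the 15-day window, so its effective date is the deed date 2024-09-18.
D is a property-tax lien, so it outranks all other liens regardless of date.
Remaining liens by effective date: F (2024-09-18), C (2025-05-26), E (2025-06-09), A (2026-02-25), B (2026-09-07).
E already ranks below F; the subordination has no effect.

D, F, C, E, A, B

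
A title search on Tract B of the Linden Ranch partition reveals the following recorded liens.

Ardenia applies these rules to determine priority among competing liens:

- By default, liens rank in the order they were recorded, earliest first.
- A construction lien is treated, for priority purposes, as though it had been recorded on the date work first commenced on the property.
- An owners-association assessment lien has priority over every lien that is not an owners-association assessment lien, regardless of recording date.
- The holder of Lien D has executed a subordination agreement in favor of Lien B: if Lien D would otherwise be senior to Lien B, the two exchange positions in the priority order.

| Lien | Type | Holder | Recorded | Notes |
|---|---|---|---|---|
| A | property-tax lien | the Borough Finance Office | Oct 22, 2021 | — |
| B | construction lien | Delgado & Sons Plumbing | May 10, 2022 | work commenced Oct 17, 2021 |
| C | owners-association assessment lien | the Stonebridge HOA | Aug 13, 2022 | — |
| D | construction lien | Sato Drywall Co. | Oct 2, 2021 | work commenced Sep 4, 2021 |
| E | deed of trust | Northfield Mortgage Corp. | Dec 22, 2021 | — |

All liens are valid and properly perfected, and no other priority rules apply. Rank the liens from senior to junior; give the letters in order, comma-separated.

C, B, D, A, E

Effective dates after the stated exceptions: B relates back to Oct 17, 2021 (work commenced); D's effective date is Sep 4, 2021, when work began.
C is an owners-association assessment lien and takes priority over every other lien.
Remaining liens by effective date: D (Sep 4, 2021), B (Oct 17, 2021), A (Oct 22, 2021), E (Dec 22, 2021).
D is senior to B before the subordination, so the two trade places.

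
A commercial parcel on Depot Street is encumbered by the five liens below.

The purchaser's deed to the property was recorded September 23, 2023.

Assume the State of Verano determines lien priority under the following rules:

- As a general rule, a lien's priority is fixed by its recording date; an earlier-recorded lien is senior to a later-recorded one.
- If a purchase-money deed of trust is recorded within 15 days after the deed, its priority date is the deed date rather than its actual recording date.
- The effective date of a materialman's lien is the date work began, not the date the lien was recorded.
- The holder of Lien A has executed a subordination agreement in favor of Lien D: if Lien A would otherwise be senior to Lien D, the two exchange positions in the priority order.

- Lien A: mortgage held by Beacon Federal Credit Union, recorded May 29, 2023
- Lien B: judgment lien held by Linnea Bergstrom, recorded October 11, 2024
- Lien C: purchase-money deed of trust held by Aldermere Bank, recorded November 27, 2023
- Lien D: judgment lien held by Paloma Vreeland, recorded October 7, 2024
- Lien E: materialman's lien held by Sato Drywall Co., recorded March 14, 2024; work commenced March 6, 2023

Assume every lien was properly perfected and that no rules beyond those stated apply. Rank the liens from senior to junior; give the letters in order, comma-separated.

E, D, C, A, B

Effective dates: C was recorded 65 days after the deed — beyond 15 days — so no relation-back applies; E's effective date is March 6, 2023, when work began.
By effective date: E (March 6, 2023), A (May 29, 2023), C (November 27, 2023), D (October 7, 2024), B (October 11, 2024).
The subordination applies — A was senior to D — so A and D swap.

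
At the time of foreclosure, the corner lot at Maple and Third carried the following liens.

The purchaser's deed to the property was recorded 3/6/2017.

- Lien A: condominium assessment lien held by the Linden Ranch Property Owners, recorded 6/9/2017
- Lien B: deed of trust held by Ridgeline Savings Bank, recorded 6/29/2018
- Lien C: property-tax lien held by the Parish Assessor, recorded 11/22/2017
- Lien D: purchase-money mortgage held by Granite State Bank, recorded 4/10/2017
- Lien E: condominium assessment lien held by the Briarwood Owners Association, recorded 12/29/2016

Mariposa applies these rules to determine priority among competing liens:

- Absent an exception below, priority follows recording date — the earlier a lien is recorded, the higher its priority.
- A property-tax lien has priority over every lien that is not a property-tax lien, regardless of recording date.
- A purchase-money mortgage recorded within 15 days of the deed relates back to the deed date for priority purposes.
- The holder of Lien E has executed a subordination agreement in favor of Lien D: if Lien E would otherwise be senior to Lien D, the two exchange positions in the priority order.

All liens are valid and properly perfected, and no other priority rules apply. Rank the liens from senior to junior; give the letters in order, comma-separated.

First, effective dates: D missed the 15-day window (35 days after the deed), so its recording date stands.
C is a property-tax lien, so it outranks all other liens regardless of date.
Ordering the rest by effective date: E (12/29/2016), D (4/10/2017), A (6/9/2017), B (6/29/2018).
Because E would otherwise rank above D, the subordination swaps them.

C, D, E, A, B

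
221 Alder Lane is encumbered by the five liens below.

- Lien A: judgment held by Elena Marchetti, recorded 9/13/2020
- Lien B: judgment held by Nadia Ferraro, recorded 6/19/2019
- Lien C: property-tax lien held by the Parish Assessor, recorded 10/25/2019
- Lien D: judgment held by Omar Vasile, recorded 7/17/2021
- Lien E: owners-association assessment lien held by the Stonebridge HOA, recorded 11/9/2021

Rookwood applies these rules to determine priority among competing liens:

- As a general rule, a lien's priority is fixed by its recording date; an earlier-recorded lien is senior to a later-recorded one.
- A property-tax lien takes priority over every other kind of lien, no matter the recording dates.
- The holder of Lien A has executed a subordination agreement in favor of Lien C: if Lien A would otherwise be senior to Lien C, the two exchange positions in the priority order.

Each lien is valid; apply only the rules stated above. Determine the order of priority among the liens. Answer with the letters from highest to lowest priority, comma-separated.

C, B, A, D, E

C, as a property-tax lien, has superpriority and ranks first.
Remaining liens by effective date: B (6/19/2019), A (9/13/2020), D (7/17/2021), E (11/9/2021).
A is already junior to C, so the subordination agreement changes nothing.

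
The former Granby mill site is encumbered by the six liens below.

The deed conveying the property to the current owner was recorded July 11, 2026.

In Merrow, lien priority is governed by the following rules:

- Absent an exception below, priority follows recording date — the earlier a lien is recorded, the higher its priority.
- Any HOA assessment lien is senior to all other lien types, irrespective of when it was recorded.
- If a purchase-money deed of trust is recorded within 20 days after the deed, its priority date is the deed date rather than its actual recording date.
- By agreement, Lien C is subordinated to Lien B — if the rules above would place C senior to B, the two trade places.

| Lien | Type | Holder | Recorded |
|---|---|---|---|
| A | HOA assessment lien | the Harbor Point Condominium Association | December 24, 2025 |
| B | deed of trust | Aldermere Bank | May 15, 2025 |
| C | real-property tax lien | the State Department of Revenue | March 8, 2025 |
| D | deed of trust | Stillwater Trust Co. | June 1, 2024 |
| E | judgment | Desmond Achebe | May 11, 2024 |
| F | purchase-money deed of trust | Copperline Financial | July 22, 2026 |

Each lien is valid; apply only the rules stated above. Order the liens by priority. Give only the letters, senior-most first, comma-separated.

A, E, D, B, C, F

Effective dates after the stated exceptions: F was recorded within the 20-day window, so its effective date is the deed date July 11, 2026.
A is an HOA assessment lien and takes priority over every other lien.
Among the remaining liens, by effective date: E (May 11, 2024), D (June 1, 2024), C (March 8, 2025), B (May 15, 2025), F (July 11, 2026).
C would otherwise be senior to B, so under the subordination agreement C and B exchange positions.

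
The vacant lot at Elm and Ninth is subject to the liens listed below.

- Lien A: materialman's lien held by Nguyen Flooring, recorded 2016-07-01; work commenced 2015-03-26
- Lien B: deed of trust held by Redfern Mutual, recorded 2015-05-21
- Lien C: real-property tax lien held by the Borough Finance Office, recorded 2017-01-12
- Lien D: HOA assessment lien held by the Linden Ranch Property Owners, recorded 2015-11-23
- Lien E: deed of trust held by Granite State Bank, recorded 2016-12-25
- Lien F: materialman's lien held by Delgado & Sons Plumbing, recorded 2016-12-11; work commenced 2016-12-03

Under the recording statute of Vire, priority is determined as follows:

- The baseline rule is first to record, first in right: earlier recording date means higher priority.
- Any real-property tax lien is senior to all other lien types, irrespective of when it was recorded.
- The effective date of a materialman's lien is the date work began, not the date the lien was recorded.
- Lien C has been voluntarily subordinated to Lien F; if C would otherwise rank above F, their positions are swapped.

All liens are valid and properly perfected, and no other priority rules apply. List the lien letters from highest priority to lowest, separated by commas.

Adjusting effective dates: A is treated as recorded 2015-03-26, the work-commencement date; F is treated as recorded 2016-12-03, the work-commencement date.
C, as a real-property tax lien, has superpriority and ranks first.
Among the remaining liens, by effective date: A (2015-03-26), B (2015-05-21), D (2015-11-23), F (2016-12-03), E (2016-12-25).
The subordination applies — C was senior to F — so C and F swap.

F, A, B, D, C, E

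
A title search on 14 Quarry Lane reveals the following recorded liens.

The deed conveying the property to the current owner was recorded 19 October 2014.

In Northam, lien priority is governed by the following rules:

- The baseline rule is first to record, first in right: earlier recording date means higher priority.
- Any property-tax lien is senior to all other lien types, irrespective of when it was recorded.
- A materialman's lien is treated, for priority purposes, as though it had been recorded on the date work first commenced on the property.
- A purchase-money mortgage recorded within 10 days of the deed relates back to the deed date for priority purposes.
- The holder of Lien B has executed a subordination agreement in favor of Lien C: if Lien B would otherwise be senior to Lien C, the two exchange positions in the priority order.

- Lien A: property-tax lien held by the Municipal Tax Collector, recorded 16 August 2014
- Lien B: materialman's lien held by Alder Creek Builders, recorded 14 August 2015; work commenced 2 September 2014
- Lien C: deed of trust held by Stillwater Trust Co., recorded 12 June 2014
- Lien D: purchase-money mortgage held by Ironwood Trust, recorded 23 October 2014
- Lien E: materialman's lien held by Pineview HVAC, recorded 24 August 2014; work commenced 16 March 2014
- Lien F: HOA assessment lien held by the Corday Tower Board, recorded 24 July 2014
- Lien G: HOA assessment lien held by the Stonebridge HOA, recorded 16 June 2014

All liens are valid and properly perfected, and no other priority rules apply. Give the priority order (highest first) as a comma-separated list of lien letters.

A, E, C, G, F, B, D

Adjusting effective dates: B's effective date is 2 September 2014, when work began; D was recorded within the 10-day window, so its effective date is the deed date 19 October 2014; E is treated as recorded 16 March 2014, the work-commencement date.
A is a property-tax lien and takes priority over every other lien.
Among the remaining liens, by effective date: E (16 March 2014), C (12 June 2014), G (16 June 2014), F (24 July 2014), B (2 September 2014), D (19 October 2014).
B is already junior to C, so the subordination agreement changes nothing.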